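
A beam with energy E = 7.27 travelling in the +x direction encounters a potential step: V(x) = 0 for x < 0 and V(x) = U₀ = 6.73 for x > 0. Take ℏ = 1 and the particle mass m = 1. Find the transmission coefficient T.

T = 0.673

The wavenumbers are k₁ = √(2mE)/ℏ = 3.813 on the left and k₂ = √(2m(E − U₀))/ℏ = 1.039 on the right.
Continuity of ψ and ψ′ at the step yields the reflection amplitude r = (k₁ − k₂)/(k₁ + k₂) = 0.5717; thus R = |r|² = 0.3268, T = 0.6732.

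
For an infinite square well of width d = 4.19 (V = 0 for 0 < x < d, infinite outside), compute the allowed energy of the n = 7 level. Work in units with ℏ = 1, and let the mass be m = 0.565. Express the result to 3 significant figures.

Requiring ψ(0) = ψ(d) = 0 quantises k = nπ/d, hence E_n = ℏ²k²/2m = n²π²ℏ²/(2md²).
E_7 = 7² × π² / (2 × 0.565 × 4.19²) = 24.38.

E = 24.4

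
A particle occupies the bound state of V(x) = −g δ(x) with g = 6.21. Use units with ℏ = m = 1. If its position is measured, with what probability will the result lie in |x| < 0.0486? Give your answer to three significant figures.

P = 0.453

The normalised bound state is ψ = √κ e^{−κ|x|} with κ = mg/ℏ² = 6.210.
P(|x| < d) = ∫_{−d}^{d} κ e^{−2κ|x|} dx = 1 − e^{−2κd} = 1 − e^{−0.6036} = 0.4532.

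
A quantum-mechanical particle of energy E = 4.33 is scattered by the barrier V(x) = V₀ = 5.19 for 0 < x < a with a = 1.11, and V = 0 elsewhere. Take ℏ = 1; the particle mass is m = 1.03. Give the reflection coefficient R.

E < V₀: inside the barrier ψ ∝ e^{±κx} with κ = √(2m(V₀ − E))/ℏ = 1.331.
κa = 1.477, sinh(κa) = 2.077.
The exact tunnelling result is T⁻¹ = 1 + V₀² sinh²(κa) / [4E(V₀ − E)] = 8.799, so T = 0.114.
R = 1 − T = 0.886.

R = 0.886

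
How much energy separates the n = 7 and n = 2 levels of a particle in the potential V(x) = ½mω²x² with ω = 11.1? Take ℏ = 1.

ΔE = 55.5

E_n = ℏω(n + ½), so ΔE = (7 − 2) ℏω = 5 × 11.1 = 55.50.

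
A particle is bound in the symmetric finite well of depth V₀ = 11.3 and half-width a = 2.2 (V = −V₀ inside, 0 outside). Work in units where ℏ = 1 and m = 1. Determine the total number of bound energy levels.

N = 7

The dimensionless depth is z₀ = a√(2mV₀)/ℏ = 2.2 × √(22.60) = 10.46.
The even/odd transcendental equations gain one root per π/2 in z₀, giving N = 1 + ⌊2z₀/π⌋ = 1 + ⌊6.658⌋ = 7.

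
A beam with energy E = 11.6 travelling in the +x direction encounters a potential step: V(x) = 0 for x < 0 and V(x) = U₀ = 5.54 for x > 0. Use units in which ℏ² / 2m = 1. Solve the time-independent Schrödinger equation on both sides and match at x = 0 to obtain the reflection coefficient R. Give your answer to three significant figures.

R = 0.0259

On each side the TISE gives plane waves with k = √(2m(E − V))/ℏ: k₁ = √(2·½·11.6) = 3.406, k₂ = √(2·½·6.06) = 2.462.
Continuity of ψ and ψ′ at the step yields the reflection amplitude r = (k₁ − k₂)/(k₁ + k₂) = 0.1609; thus R = |r|² = 0.02589, T = 0.9741.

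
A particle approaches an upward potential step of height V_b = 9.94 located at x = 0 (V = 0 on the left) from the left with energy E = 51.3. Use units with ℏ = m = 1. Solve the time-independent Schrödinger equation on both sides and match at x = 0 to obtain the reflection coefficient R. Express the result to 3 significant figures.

The wavenumbers are k₁ = √(2mE)/ℏ = 10.13 on the left and k₂ = √(2m(E − V_b))/ℏ = 9.095 on the right.
Matching ψ and ψ′ at x = 0 gives r = (k₁ − k₂)/(k₁ + k₂), so R = r² = 0.002894 and T = 1 − R = 0.9971.

R = 0.00289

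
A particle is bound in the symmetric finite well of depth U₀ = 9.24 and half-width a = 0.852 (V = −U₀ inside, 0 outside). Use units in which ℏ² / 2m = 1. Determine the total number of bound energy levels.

N = 2

The dimensionless depth is z₀ = a√(2mU₀)/ℏ = 0.852 × √(9.240) = 2.590.
The even/odd transcendental equations gain one root per π/2 in z₀, giving N = 1 + ⌊2z₀/π⌋ = 1 + ⌊1.649⌋ = 2.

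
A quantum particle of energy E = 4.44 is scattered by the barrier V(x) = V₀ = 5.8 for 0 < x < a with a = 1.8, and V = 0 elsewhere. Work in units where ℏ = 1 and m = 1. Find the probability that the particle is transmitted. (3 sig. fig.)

E < V₀: inside the barrier ψ ∝ e^{±κx} with κ = √(2m(V₀ − E))/ℏ = 1.649.
κa = 2.969, sinh(κa) = 9.707.
Matching ψ, ψ′ at both faces gives T = [1 + V₀² sinh²(κa) / (4E(V₀ − E))]⁻¹ = 1/132.2 = 0.00756.

T = 0.00756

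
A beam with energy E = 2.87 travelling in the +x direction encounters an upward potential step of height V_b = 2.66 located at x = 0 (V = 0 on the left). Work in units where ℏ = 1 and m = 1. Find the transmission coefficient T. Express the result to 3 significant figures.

T = 0.670

The wavenumbers are k₁ = √(2mE)/ℏ = 2.396 on the left and k₂ = √(2m(E − V_b))/ℏ = 0.6481 on the right.
Matching ψ and ψ′ at x = 0 gives r = (k₁ − k₂)/(k₁ + k₂), so R = r² = 0.3297 and T = 1 − R = 0.6703.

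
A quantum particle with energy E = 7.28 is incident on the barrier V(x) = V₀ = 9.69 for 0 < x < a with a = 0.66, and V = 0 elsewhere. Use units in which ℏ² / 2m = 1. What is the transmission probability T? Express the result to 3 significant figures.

E < V₀: inside the barrier ψ ∝ e^{±κx} with κ = √(2m(V₀ − E))/ℏ = 1.552.
κa = 1.025, sinh(κa) = 1.214.
Matching ψ, ψ′ at both faces gives T = [1 + V₀² sinh²(κa) / (4E(V₀ − E))]⁻¹ = 1/2.970 = 0.337.

T = 0.337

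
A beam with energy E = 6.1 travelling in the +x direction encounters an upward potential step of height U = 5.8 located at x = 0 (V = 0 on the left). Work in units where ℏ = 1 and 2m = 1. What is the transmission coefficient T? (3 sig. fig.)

T = 0.594

On each side the TISE gives plane waves with k = √(2m(E − V))/ℏ: k₁ = √(2·½·6.1) = 2.470, k₂ = √(2·½·0.3) = 0.5477.
Continuity of ψ and ψ′ at the step yields the reflection amplitude r = (k₁ − k₂)/(k₁ + k₂) = 0.6370; thus R = |r|² = 0.4057, T = 0.5943.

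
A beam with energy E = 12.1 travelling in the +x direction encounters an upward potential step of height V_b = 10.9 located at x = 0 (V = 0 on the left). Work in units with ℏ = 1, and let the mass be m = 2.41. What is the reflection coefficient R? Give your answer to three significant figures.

R = 0.271

On each side the TISE gives plane waves with k = √(2m(E − V))/ℏ: k₁ = √(2·2.41·12.1) = 7.637, k₂ = √(2·2.41·1.2) = 2.405.
Matching ψ and ψ′ at x = 0 gives r = (k₁ − k₂)/(k₁ + k₂), so R = r² = 0.2714 and T = 1 − R = 0.7286.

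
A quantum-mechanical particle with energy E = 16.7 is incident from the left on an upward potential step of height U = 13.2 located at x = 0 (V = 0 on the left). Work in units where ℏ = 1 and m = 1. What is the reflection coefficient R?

R = 0.138

On each side the TISE gives plane waves with k = √(2m(E − V))/ℏ: k₁ = √(2·1·16.7) = 5.779, k₂ = √(2·1·3.5) = 2.646.
Continuity of ψ and ψ′ at the step yields the reflection amplitude r = (k₁ − k₂)/(k₁ + k₂) = 0.3719; thus R = |r|² = 0.1383, T = 0.8617.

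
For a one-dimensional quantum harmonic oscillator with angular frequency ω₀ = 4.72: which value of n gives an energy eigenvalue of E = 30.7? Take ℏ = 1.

n = 6

E_n = ℏω₀(n + ½) ⇒ n = E/(ℏω₀) − ½ = 30.7/4.72 − 0.5 = 6.004 → n = 6.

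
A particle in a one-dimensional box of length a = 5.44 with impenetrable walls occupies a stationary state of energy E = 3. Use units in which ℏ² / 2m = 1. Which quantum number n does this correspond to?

n = 3

For an infinite well E_n = n²π²ℏ²/(2ma²), so n = (a/πℏ)√(2mE).
n = (5.44/π) × √(2 × 0.5 × 3) = 2.999 → n = 3.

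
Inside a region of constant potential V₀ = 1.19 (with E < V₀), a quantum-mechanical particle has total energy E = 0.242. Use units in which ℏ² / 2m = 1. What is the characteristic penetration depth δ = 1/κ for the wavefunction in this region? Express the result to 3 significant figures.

Since E < V₀ the TISE in this region is ψ'' = κ²ψ with κ = √(2m(V₀ − E))/ℏ.
κ = √(2 × 0.5 × 0.948) = 0.9737. The penetration depth is δ = 1/κ = 1.03.

δ = 1.03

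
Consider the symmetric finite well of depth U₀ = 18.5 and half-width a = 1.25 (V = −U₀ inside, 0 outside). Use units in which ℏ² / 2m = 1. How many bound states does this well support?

Define the well-strength parameter z₀ = (a/ℏ)√(2mU₀) = 1.25 × √(2·0.5·18.5) = 5.376.
The even/odd transcendental equations gain one root per π/2 in z₀, giving N = 1 + ⌊2z₀/π⌋ = 1 + ⌊3.423⌋ = 4.

N = 4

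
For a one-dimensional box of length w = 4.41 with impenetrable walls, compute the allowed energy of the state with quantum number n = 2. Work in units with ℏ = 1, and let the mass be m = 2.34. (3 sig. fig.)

Requiring ψ(0) = ψ(w) = 0 quantises k = nπ/w, hence E_n = ℏ²k²/2m = n²π²ℏ²/(2mw²).
E_2 = 2² × π² / (2 × 2.34 × 4.41²) = 0.4337.

E = 0.434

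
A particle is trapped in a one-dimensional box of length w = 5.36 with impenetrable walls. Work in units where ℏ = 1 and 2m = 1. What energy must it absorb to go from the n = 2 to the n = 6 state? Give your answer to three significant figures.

ΔE = 11.0

E_n = n²π²ℏ²/(2mw²), so ΔE = (6² − 2²) π²ℏ²/(2mw²).
ΔE = 32 × π² / (2 × 0.5 × 5.36²) = 10.99.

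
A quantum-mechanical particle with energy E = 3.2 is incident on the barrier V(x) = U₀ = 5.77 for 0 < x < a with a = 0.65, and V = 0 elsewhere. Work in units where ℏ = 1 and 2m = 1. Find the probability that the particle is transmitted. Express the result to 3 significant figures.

Since E < U₀ the interior solution is evanescent with decay constant κ = √(2m(U₀ − E))/ℏ = 1.603.
κa = 1.042, sinh(κa) = 1.241.
The exact tunnelling result is T⁻¹ = 1 + U₀² sinh²(κa) / [4E(U₀ − E)] = 2.559, so T = 0.391.

T = 0.391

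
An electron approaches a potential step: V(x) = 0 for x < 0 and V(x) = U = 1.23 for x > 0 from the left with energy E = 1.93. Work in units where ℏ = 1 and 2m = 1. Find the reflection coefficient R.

On each side the TISE gives plane waves with k = √(2m(E − V))/ℏ: k₁ = √(2·½·1.93) = 1.389, k₂ = √(2·½·0.7) = 0.8367.
Continuity of ψ and ψ′ at the step yields the reflection amplitude r = (k₁ − k₂)/(k₁ + k₂) = 0.2483; thus R = |r|² = 0.06163, T = 0.9384.

R = 0.0616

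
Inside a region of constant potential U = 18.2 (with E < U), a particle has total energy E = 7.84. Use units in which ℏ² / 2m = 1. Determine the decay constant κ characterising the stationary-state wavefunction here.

Since E < U the TISE in this region is ψ'' = κ²ψ with κ = √(2m(U − E))/ℏ.
κ = √(2 × 0.5 × 10.36) = 3.219.

κ = 3.22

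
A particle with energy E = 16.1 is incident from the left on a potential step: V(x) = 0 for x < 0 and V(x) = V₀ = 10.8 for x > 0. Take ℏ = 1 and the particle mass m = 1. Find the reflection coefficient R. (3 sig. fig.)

R = 0.0734

The wavenumbers are k₁ = √(2mE)/ℏ = 5.675 on the left and k₂ = √(2m(E − V₀))/ℏ = 3.256 on the right.
Continuity of ψ and ψ′ at the step yields the reflection amplitude r = (k₁ − k₂)/(k₁ + k₂) = 0.2708; thus R = |r|² = 0.07336, T = 0.9266.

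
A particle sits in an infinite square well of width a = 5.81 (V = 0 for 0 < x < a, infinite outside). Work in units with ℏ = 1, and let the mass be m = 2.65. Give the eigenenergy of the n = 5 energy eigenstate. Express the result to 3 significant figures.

E = 1.38

Requiring ψ(0) = ψ(a) = 0 quantises k = nπ/a, hence E_n = ℏ²k²/2m = n²π²ℏ²/(2ma²).
E_5 = 5² × π² / (2 × 2.65 × 5.81²) = 1.379.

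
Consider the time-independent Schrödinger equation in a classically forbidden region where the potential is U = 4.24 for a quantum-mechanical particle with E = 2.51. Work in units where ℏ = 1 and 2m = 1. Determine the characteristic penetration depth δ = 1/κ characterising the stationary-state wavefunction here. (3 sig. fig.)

δ = 0.760

Since E < U the TISE in this region is ψ'' = κ²ψ with κ = √(2m(U − E))/ℏ.
κ = √(2 × 0.5 × 1.73) = 1.315. The penetration depth is δ = 1/κ = 0.760.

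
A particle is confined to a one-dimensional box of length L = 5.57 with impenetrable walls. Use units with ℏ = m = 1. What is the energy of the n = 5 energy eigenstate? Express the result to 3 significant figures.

The infinite-well eigenfunctions ψ_n = √(2/L) sin(nπx/L) vanish at both walls, giving E_n = n²π²ℏ²/(2mL²).
E_5 = 5² × π² / (2 × 1 × 5.57²) = 3.976.

E = 3.98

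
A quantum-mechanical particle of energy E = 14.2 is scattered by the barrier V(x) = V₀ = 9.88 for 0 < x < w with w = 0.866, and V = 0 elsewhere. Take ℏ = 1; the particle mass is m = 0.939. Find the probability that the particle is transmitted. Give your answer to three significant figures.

T = 0.866

Above the barrier the interior wavenumber is k₂ = √(2m(E − V₀))/ℏ = 2.848, giving phase k₂w = 2.467.
Matching at both interfaces gives T⁻¹ = 1 + V₀² sin²(k₂w) / [4E(E − V₀)] = 1.155, hence T = 0.866.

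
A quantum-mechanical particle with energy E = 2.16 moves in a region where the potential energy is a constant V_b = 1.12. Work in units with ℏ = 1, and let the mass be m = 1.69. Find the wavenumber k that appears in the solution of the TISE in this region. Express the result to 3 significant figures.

k = 1.87

With E > V_b the solution is oscillatory, ψ ∝ e^{±ikx} with k = √(2m(E − V_b))/ℏ.
k = √(2 × 1.69 × 1.04) = 1.875.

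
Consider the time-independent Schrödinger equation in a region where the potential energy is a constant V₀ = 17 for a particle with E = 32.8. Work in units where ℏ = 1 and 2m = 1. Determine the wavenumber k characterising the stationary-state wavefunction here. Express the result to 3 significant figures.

k = 3.97

With E > V₀ the solution is oscillatory, ψ ∝ e^{±ikx} with k = √(2m(E − V₀))/ℏ.
k = √(2 × 0.5 × 15.8) = 3.975.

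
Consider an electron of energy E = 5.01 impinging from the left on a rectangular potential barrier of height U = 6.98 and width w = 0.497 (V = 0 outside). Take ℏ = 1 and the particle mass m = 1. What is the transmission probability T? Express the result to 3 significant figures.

T = 0.378

Since E < U the interior solution is evanescent with decay constant κ = √(2m(U − E))/ℏ = 1.985.
κw = 0.9865, sinh(κw) = 1.155.
The exact tunnelling result is T⁻¹ = 1 + U² sinh²(κw) / [4E(U − E)] = 2.645, so T = 0.378.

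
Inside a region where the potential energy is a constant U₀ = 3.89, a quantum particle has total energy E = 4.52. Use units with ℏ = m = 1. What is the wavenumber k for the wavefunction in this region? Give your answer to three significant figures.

With E > U₀ the solution is oscillatory, ψ ∝ e^{±ikx} with k = √(2m(E − U₀))/ℏ.
k = √(2 × 1 × 0.63) = 1.122.

k = 1.12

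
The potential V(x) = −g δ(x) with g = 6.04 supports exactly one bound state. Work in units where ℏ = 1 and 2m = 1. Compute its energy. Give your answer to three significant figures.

For x ≠ 0 the bound state is ψ ∝ e^{−κ|x|}; integrating the TISE across the delta gives the cusp condition 2κ = 2mg/ℏ², so κ = 3.020.
Then E = −ℏ²κ²/(2m) = −mg²/(2ℏ²) = -9.120.

E = -9.12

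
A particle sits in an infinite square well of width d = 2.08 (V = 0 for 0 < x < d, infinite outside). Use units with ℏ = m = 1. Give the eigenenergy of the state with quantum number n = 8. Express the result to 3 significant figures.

Requiring ψ(0) = ψ(d) = 0 quantises k = nπ/d, hence E_n = ℏ²k²/2m = n²π²ℏ²/(2md²).
E_8 = 8² × π² / (2 × 1 × 2.08²) = 73.00.

E = 73.0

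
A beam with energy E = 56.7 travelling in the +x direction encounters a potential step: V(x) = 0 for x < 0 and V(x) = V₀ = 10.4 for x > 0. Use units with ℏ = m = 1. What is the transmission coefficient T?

The wavenumbers are k₁ = √(2mE)/ℏ = 10.65 on the left and k₂ = √(2m(E − V₀))/ℏ = 9.623 on the right.
Continuity of ψ and ψ′ at the step yields the reflection amplitude r = (k₁ − k₂)/(k₁ + k₂) = 0.05061; thus R = |r|² = 0.002562, T = 0.9974.

T = 0.997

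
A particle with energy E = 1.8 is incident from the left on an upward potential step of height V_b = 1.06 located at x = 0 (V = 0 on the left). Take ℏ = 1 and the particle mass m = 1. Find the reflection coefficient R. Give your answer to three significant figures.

R = 0.0478

On each side the TISE gives plane waves with k = √(2m(E − V))/ℏ: k₁ = √(2·1·1.8) = 1.897, k₂ = √(2·1·0.74) = 1.217.
Matching ψ and ψ′ at x = 0 gives r = (k₁ − k₂)/(k₁ + k₂), so R = r² = 0.04780 and T = 1 − R = 0.9522.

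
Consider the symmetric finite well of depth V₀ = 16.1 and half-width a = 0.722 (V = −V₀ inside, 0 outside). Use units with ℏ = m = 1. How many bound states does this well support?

The dimensionless depth is z₀ = a√(2mV₀)/ℏ = 0.722 × √(32.20) = 4.097.
A new bound state (alternating even/odd) appears each time z₀ passes a multiple of π/2, so N = ⌊2z₀/π⌋ + 1 = ⌊2.608⌋ + 1 = 3.

N = 3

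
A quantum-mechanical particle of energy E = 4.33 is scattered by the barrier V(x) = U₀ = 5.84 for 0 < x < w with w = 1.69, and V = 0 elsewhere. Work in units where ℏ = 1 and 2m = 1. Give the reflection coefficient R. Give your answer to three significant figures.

R = 0.953

E < U₀: inside the barrier ψ ∝ e^{±κx} with κ = √(2m(U₀ − E))/ℏ = 1.229.
κw = 2.077, sinh(κw) = 3.926.
The exact tunnelling result is T⁻¹ = 1 + U₀² sinh²(κw) / [4E(U₀ − E)] = 21.10, so T = 0.0474.
R = 1 − T = 0.953.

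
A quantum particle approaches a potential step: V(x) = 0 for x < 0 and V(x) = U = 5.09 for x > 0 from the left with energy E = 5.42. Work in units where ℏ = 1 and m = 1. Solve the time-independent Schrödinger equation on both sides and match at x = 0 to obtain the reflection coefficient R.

The wavenumbers are k₁ = √(2mE)/ℏ = 3.292 on the left and k₂ = √(2m(E − U))/ℏ = 0.8124 on the right.
Matching ψ and ψ′ at x = 0 gives r = (k₁ − k₂)/(k₁ + k₂), so R = r² = 0.3650 and T = 1 − R = 0.6350.

R = 0.365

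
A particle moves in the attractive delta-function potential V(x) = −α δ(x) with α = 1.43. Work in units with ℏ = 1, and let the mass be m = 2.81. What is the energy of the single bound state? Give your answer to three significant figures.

The bound state is ψ(x) = √κ e^{−κ|x|}. The derivative jump ψ'(0⁺) − ψ'(0⁻) = −(2mα/ℏ²)ψ(0) fixes κ = mα/ℏ² = 4.018.
Then E = −ℏ²κ²/(2m) = −mα²/(2ℏ²) = -2.873.

E = -2.87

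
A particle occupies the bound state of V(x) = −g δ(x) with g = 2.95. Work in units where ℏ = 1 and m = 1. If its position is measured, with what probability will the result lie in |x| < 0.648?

The normalised bound state is ψ = √κ e^{−κ|x|} with κ = mg/ℏ² = 2.950.
P(|x| < d) = ∫_{−d}^{d} κ e^{−2κ|x|} dx = 1 − e^{−2κd} = 1 − e^{−3.823} = 0.9781.

P = 0.978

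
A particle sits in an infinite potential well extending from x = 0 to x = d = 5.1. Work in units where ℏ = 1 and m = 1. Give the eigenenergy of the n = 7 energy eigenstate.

E = 9.30

The infinite-well eigenfunctions ψ_n = √(2/d) sin(nπx/d) vanish at both walls, giving E_n = n²π²ℏ²/(2md²).
E_7 = 7² × π² / (2 × 1 × 5.1²) = 9.297.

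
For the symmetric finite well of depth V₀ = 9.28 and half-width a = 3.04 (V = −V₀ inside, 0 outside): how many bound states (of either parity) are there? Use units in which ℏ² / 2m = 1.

N = 6

The dimensionless depth is z₀ = a√(2mV₀)/ℏ = 3.04 × √(9.280) = 9.261.
The even/odd transcendental equations gain one root per π/2 in z₀, giving N = 1 + ⌊2z₀/π⌋ = 1 + ⌊5.896⌋ = 6.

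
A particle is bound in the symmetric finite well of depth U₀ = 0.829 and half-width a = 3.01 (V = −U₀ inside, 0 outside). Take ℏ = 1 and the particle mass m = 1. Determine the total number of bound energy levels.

N = 3

Define the well-strength parameter z₀ = (a/ℏ)√(2mU₀) = 3.01 × √(2·1·0.829) = 3.876.
A new bound state (alternating even/odd) appears each time z₀ passes a multiple of π/2, so N = ⌊2z₀/π⌋ + 1 = ⌊2.467⌋ + 1 = 3.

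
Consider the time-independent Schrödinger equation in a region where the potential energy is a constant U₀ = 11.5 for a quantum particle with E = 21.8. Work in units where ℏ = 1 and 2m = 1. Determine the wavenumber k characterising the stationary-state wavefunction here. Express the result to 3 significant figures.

With E > U₀ the solution is oscillatory, ψ ∝ e^{±ikx} with k = √(2m(E − U₀))/ℏ.
k = √(2 × 0.5 × 10.3) = 3.209.

k = 3.21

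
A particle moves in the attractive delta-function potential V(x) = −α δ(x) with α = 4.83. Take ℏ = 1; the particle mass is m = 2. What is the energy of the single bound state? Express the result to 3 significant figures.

E = -23.3

The bound state is ψ(x) = √κ e^{−κ|x|}. The derivative jump ψ'(0⁺) − ψ'(0⁻) = −(2mα/ℏ²)ψ(0) fixes κ = mα/ℏ² = 9.660.
Then E = −ℏ²κ²/(2m) = −mα²/(2ℏ²) = -23.33.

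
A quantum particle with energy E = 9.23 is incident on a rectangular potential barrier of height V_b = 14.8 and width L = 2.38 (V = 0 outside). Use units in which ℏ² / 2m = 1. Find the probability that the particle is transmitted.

T = 0.0000496

E < V_b: inside the barrier ψ ∝ e^{±κx} with κ = √(2m(V_b − E))/ℏ = 2.360.
κL = 5.617, sinh(κL) = 137.5.
The exact tunnelling result is T⁻¹ = 1 + V_b² sinh²(κL) / [4E(V_b − E)] = 20150, so T = 0.0000496.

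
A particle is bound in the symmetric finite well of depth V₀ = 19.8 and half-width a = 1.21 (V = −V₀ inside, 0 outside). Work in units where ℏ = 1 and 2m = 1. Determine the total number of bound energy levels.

N = 4

The dimensionless depth is z₀ = a√(2mV₀)/ℏ = 1.21 × √(19.80) = 5.384.
A new bound state (alternating even/odd) appears each time z₀ passes a multiple of π/2, so N = ⌊2z₀/π⌋ + 1 = ⌊3.428⌋ + 1 = 4.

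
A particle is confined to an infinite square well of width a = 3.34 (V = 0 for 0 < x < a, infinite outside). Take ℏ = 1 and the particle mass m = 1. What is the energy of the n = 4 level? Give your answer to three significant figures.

The infinite-well eigenfunctions ψ_n = √(2/a) sin(nπx/a) vanish at both walls, giving E_n = n²π²ℏ²/(2ma²).
E_4 = 4² × π² / (2 × 1 × 3.34²) = 7.078.

E = 7.08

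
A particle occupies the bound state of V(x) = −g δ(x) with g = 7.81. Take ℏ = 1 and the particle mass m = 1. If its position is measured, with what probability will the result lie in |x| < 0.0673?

The normalised bound state is ψ = √κ e^{−κ|x|} with κ = mg/ℏ² = 7.810.
P(|x| < d) = ∫_{−d}^{d} κ e^{−2κ|x|} dx = 1 − e^{−2κd} = 1 − e^{−1.051} = 0.6505.

P = 0.650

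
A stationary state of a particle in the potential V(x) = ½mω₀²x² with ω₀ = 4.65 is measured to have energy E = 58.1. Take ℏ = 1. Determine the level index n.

n = 12

E_n = ℏω₀(n + ½) ⇒ n = E/(ℏω₀) − ½ = 58.1/4.65 − 0.5 = 11.995 → n = 12.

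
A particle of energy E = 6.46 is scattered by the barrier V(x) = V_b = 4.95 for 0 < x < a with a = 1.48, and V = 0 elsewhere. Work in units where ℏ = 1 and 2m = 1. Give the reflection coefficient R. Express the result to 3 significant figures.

E > V_b: inside the barrier k₂ = √(2m(E − V_b))/ℏ = 1.229, k₂a = 1.819.
Matching at both interfaces gives T⁻¹ = 1 + V_b² sin²(k₂a) / [4E(E − V_b)] = 1.590, hence T = 0.629.
R = 1 − T = 0.371.

R = 0.371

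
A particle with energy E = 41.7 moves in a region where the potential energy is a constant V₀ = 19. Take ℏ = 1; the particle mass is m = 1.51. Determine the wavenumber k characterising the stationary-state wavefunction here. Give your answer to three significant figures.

k = 8.28

With E > V₀ the solution is oscillatory, ψ ∝ e^{±ikx} with k = √(2m(E − V₀))/ℏ.
k = √(2 × 1.51 × 22.7) = 8.280.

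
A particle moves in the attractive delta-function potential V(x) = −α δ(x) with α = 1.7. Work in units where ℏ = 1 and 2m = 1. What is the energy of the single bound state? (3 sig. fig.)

E = -0.723

The bound state is ψ(x) = √κ e^{−κ|x|}. The derivative jump ψ'(0⁺) − ψ'(0⁻) = −(2mα/ℏ²)ψ(0) fixes κ = mα/ℏ² = 0.8500.
Then E = −ℏ²κ²/(2m) = −mα²/(2ℏ²) = -0.7225.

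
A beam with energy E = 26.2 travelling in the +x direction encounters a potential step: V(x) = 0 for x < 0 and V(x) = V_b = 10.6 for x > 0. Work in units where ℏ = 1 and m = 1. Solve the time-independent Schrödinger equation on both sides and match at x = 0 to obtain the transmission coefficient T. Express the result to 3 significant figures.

T = 0.983

On each side the TISE gives plane waves with k = √(2m(E − V))/ℏ: k₁ = √(2·1·26.2) = 7.239, k₂ = √(2·1·15.6) = 5.586.
Continuity of ψ and ψ′ at the step yields the reflection amplitude r = (k₁ − k₂)/(k₁ + k₂) = 0.1289; thus R = |r|² = 0.01662, T = 0.9834.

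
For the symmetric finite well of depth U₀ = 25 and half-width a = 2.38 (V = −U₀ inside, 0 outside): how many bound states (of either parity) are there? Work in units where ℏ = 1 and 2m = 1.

N = 8

Define the well-strength parameter z₀ = (a/ℏ)√(2mU₀) = 2.38 × √(2·0.5·25) = 11.90.
A new bound state (alternating even/odd) appears each time z₀ passes a multiple of π/2, so N = ⌊2z₀/π⌋ + 1 = ⌊7.576⌋ + 1 = 8.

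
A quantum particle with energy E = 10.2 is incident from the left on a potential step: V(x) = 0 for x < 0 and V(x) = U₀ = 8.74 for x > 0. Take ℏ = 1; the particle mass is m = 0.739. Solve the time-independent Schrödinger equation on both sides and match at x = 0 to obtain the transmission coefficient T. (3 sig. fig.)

T = 0.797

The wavenumbers are k₁ = √(2mE)/ℏ = 3.883 on the left and k₂ = √(2m(E − U₀))/ℏ = 1.469 on the right.
Matching ψ and ψ′ at x = 0 gives r = (k₁ − k₂)/(k₁ + k₂), so R = r² = 0.2034 and T = 1 − R = 0.7966.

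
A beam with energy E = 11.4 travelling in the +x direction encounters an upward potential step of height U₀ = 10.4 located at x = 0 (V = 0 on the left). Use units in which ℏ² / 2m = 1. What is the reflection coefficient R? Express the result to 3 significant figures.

The wavenumbers are k₁ = √(2mE)/ℏ = 3.376 on the left and k₂ = √(2m(E − U₀))/ℏ = 1.000 on the right.
Matching ψ and ψ′ at x = 0 gives r = (k₁ − k₂)/(k₁ + k₂), so R = r² = 0.2949 and T = 1 − R = 0.7051.

R = 0.295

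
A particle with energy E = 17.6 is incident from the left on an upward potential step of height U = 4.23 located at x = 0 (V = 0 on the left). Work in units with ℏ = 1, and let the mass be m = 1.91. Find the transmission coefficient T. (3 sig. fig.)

T = 0.995

On each side the TISE gives plane waves with k = √(2m(E − V))/ℏ: k₁ = √(2·1.91·17.6) = 8.200, k₂ = √(2·1.91·13.37) = 7.147.
Continuity of ψ and ψ′ at the step yields the reflection amplitude r = (k₁ − k₂)/(k₁ + k₂) = 0.06861; thus R = |r|² = 0.004708, T = 0.9953.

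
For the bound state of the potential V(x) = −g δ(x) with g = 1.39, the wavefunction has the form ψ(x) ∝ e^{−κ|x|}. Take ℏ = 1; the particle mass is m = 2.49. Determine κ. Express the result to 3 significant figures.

Integrating the TISE across x = 0 gives the cusp condition ψ'(0⁺) − ψ'(0⁻) = −(2mg/ℏ²)ψ(0).
With ψ ∝ e^{−κ|x|} this yields −2κ = −2mg/ℏ², so κ = mg/ℏ² = 3.461.

κ = 3.46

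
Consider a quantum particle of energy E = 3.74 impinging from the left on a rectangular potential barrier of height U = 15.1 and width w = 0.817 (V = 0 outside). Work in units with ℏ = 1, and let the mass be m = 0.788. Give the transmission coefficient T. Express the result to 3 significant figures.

Since E < U the interior solution is evanescent with decay constant κ = √(2m(U − E))/ℏ = 4.231.
κw = 3.457, sinh(κw) = 15.84.
Matching ψ, ψ′ at both faces gives T = [1 + U² sinh²(κw) / (4E(U − E))]⁻¹ = 1/337.8 = 0.00296.

T = 0.00296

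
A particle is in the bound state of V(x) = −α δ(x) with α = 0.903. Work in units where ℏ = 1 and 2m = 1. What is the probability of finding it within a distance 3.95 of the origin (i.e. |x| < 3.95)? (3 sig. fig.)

The normalised bound state is ψ = √κ e^{−κ|x|} with κ = mα/ℏ² = 0.4515.
P(|x| < d) = ∫_{−d}^{d} κ e^{−2κ|x|} dx = 1 − e^{−2κd} = 1 − e^{−3.567} = 0.9718.

P = 0.972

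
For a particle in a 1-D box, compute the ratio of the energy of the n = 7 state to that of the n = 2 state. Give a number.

12.25

Since E_n ∝ n², the ratio is (7/2)² = 12.25.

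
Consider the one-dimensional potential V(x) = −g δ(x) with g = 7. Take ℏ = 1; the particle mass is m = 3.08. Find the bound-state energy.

E = -75.5

For x ≠ 0 the bound state is ψ ∝ e^{−κ|x|}; integrating the TISE across the delta gives the cusp condition 2κ = 2mg/ℏ², so κ = 21.56.
Then E = −ℏ²κ²/(2m) = −mg²/(2ℏ²) = -75.46.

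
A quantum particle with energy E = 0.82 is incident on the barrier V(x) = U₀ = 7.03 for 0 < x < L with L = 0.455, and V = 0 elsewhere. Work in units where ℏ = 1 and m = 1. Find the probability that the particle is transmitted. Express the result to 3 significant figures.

E < U₀: inside the barrier ψ ∝ e^{±κx} with κ = √(2m(U₀ − E))/ℏ = 3.524.
κL = 1.604, sinh(κL) = 2.385.
The exact tunnelling result is T⁻¹ = 1 + U₀² sinh²(κL) / [4E(U₀ − E)] = 14.80, so T = 0.0676.

T = 0.0676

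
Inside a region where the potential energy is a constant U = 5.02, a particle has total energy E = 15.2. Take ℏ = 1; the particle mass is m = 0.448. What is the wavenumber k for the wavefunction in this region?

k = 3.02

With E > U the solution is oscillatory, ψ ∝ e^{±ikx} with k = √(2m(E − U))/ℏ.
k = √(2 × 0.448 × 10.18) = 3.020.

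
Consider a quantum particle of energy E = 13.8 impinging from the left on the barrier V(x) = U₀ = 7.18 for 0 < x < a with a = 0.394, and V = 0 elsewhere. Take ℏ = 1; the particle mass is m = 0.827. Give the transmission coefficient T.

T = 0.884

Above the barrier the interior wavenumber is k₂ = √(2m(E − U₀))/ℏ = 3.309, giving phase k₂a = 1.304.
T = [1 + U₀² sin²(k₂a) / (4E(E − U₀))]⁻¹ = 1/1.131 = 0.884.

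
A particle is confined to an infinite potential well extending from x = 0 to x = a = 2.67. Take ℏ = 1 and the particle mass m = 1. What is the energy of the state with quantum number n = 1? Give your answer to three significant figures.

The infinite-well eigenfunctions ψ_n = √(2/a) sin(nπx/a) vanish at both walls, giving E_n = n²π²ℏ²/(2ma²).
E_1 = 1² × π² / (2 × 1 × 2.67²) = 0.6922.

E = 0.692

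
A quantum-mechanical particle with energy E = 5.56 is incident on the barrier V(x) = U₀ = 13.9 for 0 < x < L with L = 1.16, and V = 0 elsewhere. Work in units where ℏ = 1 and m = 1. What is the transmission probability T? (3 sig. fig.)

E < U₀: inside the barrier ψ ∝ e^{±κx} with κ = √(2m(U₀ − E))/ℏ = 4.084.
κL = 4.738, sinh(κL) = 57.07.
The exact tunnelling result is T⁻¹ = 1 + U₀² sinh²(κL) / [4E(U₀ − E)] = 3394, so T = 0.000295.

T = 0.000295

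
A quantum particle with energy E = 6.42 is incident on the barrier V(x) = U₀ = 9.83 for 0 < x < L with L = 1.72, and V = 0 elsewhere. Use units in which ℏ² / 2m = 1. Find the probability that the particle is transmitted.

Since E < U₀ the interior solution is evanescent with decay constant κ = √(2m(U₀ − E))/ℏ = 1.847.
κL = 3.176, sinh(κL) = 11.96.
The exact tunnelling result is T⁻¹ = 1 + U₀² sinh²(κL) / [4E(U₀ − E)] = 158.8, so T = 0.00630.

T = 0.00630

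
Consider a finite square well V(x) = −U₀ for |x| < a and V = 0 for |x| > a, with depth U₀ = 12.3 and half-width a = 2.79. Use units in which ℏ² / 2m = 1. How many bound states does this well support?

The dimensionless depth is z₀ = a√(2mU₀)/ℏ = 2.79 × √(12.30) = 9.785.
A new bound state (alternating even/odd) appears each time z₀ passes a multiple of π/2, so N = ⌊2z₀/π⌋ + 1 = ⌊6.229⌋ + 1 = 7.

N = 7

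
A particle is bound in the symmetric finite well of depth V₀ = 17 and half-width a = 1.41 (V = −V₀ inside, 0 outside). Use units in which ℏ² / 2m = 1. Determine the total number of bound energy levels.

N = 4

Define the well-strength parameter z₀ = (a/ℏ)√(2mV₀) = 1.41 × √(2·0.5·17) = 5.814.
The even/odd transcendental equations gain one root per π/2 in z₀, giving N = 1 + ⌊2z₀/π⌋ = 1 + ⌊3.701⌋ = 4.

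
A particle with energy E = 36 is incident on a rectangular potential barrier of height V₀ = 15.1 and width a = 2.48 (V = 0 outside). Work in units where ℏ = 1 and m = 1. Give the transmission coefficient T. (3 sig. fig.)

T = 0.992

E > V₀: inside the barrier k₂ = √(2m(E − V₀))/ℏ = 6.465, k₂a = 16.03.
Matching at both interfaces gives T⁻¹ = 1 + V₀² sin²(k₂a) / [4E(E − V₀)] = 1.008, hence T = 0.992.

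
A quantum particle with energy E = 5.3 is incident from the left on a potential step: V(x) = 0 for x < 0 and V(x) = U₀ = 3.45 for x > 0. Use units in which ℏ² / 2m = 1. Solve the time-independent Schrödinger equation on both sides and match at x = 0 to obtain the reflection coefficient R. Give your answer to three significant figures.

On each side the TISE gives plane waves with k = √(2m(E − V))/ℏ: k₁ = √(2·½·5.3) = 2.302, k₂ = √(2·½·1.85) = 1.360.
Matching ψ and ψ′ at x = 0 gives r = (k₁ − k₂)/(k₁ + k₂), so R = r² = 0.06616 and T = 1 − R = 0.9338.

R = 0.0662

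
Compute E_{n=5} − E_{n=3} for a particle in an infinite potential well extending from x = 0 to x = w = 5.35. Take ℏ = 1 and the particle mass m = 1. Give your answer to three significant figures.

ΔE = 2.76

E_n = n²π²ℏ²/(2mw²), so ΔE = (5² − 3²) π²ℏ²/(2mw²).
ΔE = 16 × π² / (2 × 1 × 5.35²) = 2.759.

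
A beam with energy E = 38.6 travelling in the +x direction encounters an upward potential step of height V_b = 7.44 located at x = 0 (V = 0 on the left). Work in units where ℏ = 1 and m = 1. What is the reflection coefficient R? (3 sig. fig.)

On each side the TISE gives plane waves with k = √(2m(E − V))/ℏ: k₁ = √(2·1·38.6) = 8.786, k₂ = √(2·1·31.16) = 7.894.
Continuity of ψ and ψ′ at the step yields the reflection amplitude r = (k₁ − k₂)/(k₁ + k₂) = 0.05348; thus R = |r|² = 0.002860, T = 0.9971.

R = 0.00286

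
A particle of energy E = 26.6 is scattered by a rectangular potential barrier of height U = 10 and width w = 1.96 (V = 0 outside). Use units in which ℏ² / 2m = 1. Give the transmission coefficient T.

E > U: inside the barrier k₂ = √(2m(E − U))/ℏ = 4.074, k₂w = 7.986.
Matching at both interfaces gives T⁻¹ = 1 + U² sin²(k₂w) / [4E(E − U)] = 1.056, hence T = 0.947.

T = 0.947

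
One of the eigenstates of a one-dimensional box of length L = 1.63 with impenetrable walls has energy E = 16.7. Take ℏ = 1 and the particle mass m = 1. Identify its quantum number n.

For an infinite well E_n = n²π²ℏ²/(2mL²), so n = (L/πℏ)√(2mE).
n = (1.63/π) × √(2 × 1 × 16.7) = 2.999 → n = 3.

n = 3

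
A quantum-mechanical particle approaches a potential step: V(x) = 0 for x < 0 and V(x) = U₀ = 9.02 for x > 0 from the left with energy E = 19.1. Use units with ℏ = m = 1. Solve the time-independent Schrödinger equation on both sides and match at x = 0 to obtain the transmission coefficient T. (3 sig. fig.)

T = 0.975

The wavenumbers are k₁ = √(2mE)/ℏ = 6.181 on the left and k₂ = √(2m(E − U₀))/ℏ = 4.490 on the right.
Continuity of ψ and ψ′ at the step yields the reflection amplitude r = (k₁ − k₂)/(k₁ + k₂) = 0.1584; thus R = |r|² = 0.02510, T = 0.9749.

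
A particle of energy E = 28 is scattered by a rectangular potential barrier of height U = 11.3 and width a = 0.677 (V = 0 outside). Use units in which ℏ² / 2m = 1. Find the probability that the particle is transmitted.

T = 0.991

E > U: inside the barrier k₂ = √(2m(E − U))/ℏ = 4.087, k₂a = 2.767.
Matching at both interfaces gives T⁻¹ = 1 + U² sin²(k₂a) / [4E(E − U)] = 1.009, hence T = 0.991.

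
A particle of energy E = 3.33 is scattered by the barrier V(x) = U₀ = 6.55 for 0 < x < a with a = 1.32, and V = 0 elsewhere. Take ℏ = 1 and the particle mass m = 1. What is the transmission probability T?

T = 0.00491

E < U₀: inside the barrier ψ ∝ e^{±κx} with κ = √(2m(U₀ − E))/ℏ = 2.538.
κa = 3.350, sinh(κa) = 14.23.
The exact tunnelling result is T⁻¹ = 1 + U₀² sinh²(κa) / [4E(U₀ − E)] = 203.6, so T = 0.00491.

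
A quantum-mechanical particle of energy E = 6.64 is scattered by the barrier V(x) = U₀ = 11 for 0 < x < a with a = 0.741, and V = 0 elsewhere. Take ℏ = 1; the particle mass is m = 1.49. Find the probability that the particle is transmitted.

E < U₀: inside the barrier ψ ∝ e^{±κx} with κ = √(2m(U₀ − E))/ℏ = 3.605.
κa = 2.671, sinh(κa) = 7.192.
The exact tunnelling result is T⁻¹ = 1 + U₀² sinh²(κa) / [4E(U₀ − E)] = 55.05, so T = 0.0182.

T = 0.0182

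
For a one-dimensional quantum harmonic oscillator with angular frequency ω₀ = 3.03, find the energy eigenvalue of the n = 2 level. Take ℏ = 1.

Using E_n = (n + ½)ℏω₀: E_2 = 2.5 × 3.03 = 7.575.

E = 7.58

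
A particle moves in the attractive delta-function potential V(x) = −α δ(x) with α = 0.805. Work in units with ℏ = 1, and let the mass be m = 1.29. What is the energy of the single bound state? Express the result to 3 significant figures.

E = -0.418

The bound state is ψ(x) = √κ e^{−κ|x|}. The derivative jump ψ'(0⁺) − ψ'(0⁻) = −(2mα/ℏ²)ψ(0) fixes κ = mα/ℏ² = 1.038.
Then E = −ℏ²κ²/(2m) = −mα²/(2ℏ²) = -0.4180.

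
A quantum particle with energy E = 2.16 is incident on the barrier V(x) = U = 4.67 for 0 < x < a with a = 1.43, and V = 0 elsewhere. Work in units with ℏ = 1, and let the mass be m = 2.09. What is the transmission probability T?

E < U: inside the barrier ψ ∝ e^{±κx} with κ = √(2m(U − E))/ℏ = 3.239.
κa = 4.632, sinh(κa) = 51.35.
Matching ψ, ψ′ at both faces gives T = [1 + U² sinh²(κa) / (4E(U − E))]⁻¹ = 1/2653 = 0.000377.

T = 0.000377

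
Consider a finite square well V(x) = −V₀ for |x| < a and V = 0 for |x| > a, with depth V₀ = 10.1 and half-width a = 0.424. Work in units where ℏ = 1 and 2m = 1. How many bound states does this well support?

Define the well-strength parameter z₀ = (a/ℏ)√(2mV₀) = 0.424 × √(2·0.5·10.1) = 1.347.
A new bound state (alternating even/odd) appears each time z₀ passes a multiple of π/2, so N = ⌊2z₀/π⌋ + 1 = ⌊0.8578⌋ + 1 = 1.

N = 1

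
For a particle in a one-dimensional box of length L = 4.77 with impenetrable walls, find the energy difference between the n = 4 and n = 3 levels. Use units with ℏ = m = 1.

E_n = n²π²ℏ²/(2mL²), so ΔE = (4² − 3²) π²ℏ²/(2mL²).
ΔE = 7 × π² / (2 × 1 × 4.77²) = 1.518.

ΔE = 1.52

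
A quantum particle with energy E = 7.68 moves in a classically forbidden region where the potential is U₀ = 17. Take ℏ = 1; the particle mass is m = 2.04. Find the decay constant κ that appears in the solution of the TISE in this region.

κ = 6.17

Since E < U₀ the TISE in this region is ψ'' = κ²ψ with κ = √(2m(U₀ − E))/ℏ.
κ = √(2 × 2.04 × 9.32) = 6.166.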